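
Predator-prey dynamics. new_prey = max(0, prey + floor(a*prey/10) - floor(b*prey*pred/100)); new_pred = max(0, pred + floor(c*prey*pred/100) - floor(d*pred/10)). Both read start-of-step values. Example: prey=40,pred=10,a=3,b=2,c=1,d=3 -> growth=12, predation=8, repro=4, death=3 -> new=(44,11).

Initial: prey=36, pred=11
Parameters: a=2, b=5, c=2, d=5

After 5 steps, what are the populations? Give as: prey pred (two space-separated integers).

Answer: 5 3

Derivation:
Step 1: prey: 36+7-19=24; pred: 11+7-5=13
Step 2: prey: 24+4-15=13; pred: 13+6-6=13
Step 3: prey: 13+2-8=7; pred: 13+3-6=10
Step 4: prey: 7+1-3=5; pred: 10+1-5=6
Step 5: prey: 5+1-1=5; pred: 6+0-3=3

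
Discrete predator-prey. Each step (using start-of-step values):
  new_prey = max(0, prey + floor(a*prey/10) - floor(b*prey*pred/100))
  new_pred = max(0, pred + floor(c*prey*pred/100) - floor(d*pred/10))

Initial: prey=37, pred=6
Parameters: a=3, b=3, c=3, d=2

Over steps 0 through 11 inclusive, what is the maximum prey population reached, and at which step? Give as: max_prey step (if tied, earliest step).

Step 1: prey: 37+11-6=42; pred: 6+6-1=11
Step 2: prey: 42+12-13=41; pred: 11+13-2=22
Step 3: prey: 41+12-27=26; pred: 22+27-4=45
Step 4: prey: 26+7-35=0; pred: 45+35-9=71
Step 5: prey: 0+0-0=0; pred: 71+0-14=57
Step 6: prey: 0+0-0=0; pred: 57+0-11=46
Step 7: prey: 0+0-0=0; pred: 46+0-9=37
Step 8: prey: 0+0-0=0; pred: 37+0-7=30
Step 9: prey: 0+0-0=0; pred: 30+0-6=24
Step 10: prey: 0+0-0=0; pred: 24+0-4=20
Step 11: prey: 0+0-0=0; pred: 20+0-4=16
Max prey = 42 at step 1

Answer: 42 1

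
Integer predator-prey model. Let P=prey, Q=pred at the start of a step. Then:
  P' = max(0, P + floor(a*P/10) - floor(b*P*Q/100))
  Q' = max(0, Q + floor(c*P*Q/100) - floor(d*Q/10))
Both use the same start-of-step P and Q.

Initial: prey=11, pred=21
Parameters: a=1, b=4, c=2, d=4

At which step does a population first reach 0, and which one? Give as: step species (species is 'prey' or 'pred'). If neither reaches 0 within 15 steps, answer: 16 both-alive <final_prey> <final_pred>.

Answer: 16 both-alive 1 2

Derivation:
Step 1: prey: 11+1-9=3; pred: 21+4-8=17
Step 2: prey: 3+0-2=1; pred: 17+1-6=12
Step 3: prey: 1+0-0=1; pred: 12+0-4=8
Step 4: prey: 1+0-0=1; pred: 8+0-3=5
Step 5: prey: 1+0-0=1; pred: 5+0-2=3
Step 6: prey: 1+0-0=1; pred: 3+0-1=2
Step 7: prey: 1+0-0=1; pred: 2+0-0=2
Steps 8-15: state stable at prey=1, pred=2 (no change)
No extinction within 15 steps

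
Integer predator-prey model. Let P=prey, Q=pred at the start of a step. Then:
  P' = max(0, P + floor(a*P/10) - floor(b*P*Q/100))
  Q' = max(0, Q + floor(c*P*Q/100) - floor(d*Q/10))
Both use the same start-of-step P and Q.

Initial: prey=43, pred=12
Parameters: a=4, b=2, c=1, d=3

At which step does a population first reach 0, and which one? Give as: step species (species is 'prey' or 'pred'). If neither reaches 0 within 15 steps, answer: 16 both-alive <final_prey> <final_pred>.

Answer: 16 both-alive 10 5

Derivation:
Step 1: prey: 43+17-10=50; pred: 12+5-3=14
Step 2: prey: 50+20-14=56; pred: 14+7-4=17
Step 3: prey: 56+22-19=59; pred: 17+9-5=21
Step 4: prey: 59+23-24=58; pred: 21+12-6=27
Step 5: prey: 58+23-31=50; pred: 27+15-8=34
Step 6: prey: 50+20-34=36; pred: 34+17-10=41
Step 7: prey: 36+14-29=21; pred: 41+14-12=43
Step 8: prey: 21+8-18=11; pred: 43+9-12=40
Step 9: prey: 11+4-8=7; pred: 40+4-12=32
Step 10: prey: 7+2-4=5; pred: 32+2-9=25
Step 11: prey: 5+2-2=5; pred: 25+1-7=19
Step 12: prey: 5+2-1=6; pred: 19+0-5=14
Step 13: prey: 6+2-1=7; pred: 14+0-4=10
Step 14: prey: 7+2-1=8; pred: 10+0-3=7
Step 15: prey: 8+3-1=10; pred: 7+0-2=5
No extinction within 15 steps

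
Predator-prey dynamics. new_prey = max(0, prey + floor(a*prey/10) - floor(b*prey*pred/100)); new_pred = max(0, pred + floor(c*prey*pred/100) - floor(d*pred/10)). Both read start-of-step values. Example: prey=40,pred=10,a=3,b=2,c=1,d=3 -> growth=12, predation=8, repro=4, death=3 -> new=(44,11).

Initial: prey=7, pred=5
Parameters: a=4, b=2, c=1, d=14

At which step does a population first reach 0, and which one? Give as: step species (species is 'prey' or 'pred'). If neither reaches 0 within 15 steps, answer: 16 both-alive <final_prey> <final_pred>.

Answer: 1 pred

Derivation:
Step 1: prey: 7+2-0=9; pred: 5+0-7=0
First extinction: pred at step 1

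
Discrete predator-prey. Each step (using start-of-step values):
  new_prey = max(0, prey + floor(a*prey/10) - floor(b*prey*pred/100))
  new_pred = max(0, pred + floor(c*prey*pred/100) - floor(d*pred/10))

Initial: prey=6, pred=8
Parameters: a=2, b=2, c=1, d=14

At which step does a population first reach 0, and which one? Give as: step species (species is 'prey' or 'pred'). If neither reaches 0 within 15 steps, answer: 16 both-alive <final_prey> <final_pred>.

Answer: 1 pred

Derivation:
Step 1: prey: 6+1-0=7; pred: 8+0-11=0
First extinction: pred at step 1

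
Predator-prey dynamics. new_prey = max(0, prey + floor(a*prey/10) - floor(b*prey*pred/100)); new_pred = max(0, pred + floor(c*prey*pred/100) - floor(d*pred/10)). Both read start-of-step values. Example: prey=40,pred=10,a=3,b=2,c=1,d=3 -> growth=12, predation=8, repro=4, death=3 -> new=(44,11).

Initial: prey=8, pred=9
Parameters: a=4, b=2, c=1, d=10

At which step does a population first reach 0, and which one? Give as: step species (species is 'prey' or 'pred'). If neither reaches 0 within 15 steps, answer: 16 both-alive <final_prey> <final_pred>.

Step 1: prey: 8+3-1=10; pred: 9+0-9=0
First extinction: pred at step 1

Answer: 1 pred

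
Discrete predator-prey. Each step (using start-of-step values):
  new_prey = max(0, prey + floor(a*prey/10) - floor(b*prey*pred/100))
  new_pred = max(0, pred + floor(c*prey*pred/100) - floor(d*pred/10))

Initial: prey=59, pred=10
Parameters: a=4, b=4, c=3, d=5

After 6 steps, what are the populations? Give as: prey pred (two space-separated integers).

Answer: 0 9

Derivation:
Step 1: prey: 59+23-23=59; pred: 10+17-5=22
Step 2: prey: 59+23-51=31; pred: 22+38-11=49
Step 3: prey: 31+12-60=0; pred: 49+45-24=70
Step 4: prey: 0+0-0=0; pred: 70+0-35=35
Step 5: prey: 0+0-0=0; pred: 35+0-17=18
Step 6: prey: 0+0-0=0; pred: 18+0-9=9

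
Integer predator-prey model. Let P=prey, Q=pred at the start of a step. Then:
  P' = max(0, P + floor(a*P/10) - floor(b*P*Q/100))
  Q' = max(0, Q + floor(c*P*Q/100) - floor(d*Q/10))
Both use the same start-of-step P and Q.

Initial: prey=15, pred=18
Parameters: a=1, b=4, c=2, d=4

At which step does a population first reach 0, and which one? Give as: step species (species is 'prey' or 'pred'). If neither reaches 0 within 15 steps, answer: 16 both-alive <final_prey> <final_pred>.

Step 1: prey: 15+1-10=6; pred: 18+5-7=16
Step 2: prey: 6+0-3=3; pred: 16+1-6=11
Step 3: prey: 3+0-1=2; pred: 11+0-4=7
Step 4: prey: 2+0-0=2; pred: 7+0-2=5
Step 5: prey: 2+0-0=2; pred: 5+0-2=3
Step 6: prey: 2+0-0=2; pred: 3+0-1=2
Step 7: prey: 2+0-0=2; pred: 2+0-0=2
Steps 8-15: state stable at prey=2, pred=2 (no change)
No extinction within 15 steps

Answer: 16 both-alive 2 2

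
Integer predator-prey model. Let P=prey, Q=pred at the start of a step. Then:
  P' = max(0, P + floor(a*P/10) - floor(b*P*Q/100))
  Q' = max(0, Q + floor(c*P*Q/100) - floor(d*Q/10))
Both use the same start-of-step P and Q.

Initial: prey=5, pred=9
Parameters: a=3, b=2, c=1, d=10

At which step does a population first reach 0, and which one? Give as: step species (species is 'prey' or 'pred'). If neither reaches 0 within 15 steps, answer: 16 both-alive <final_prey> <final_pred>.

Answer: 1 pred

Derivation:
Step 1: prey: 5+1-0=6; pred: 9+0-9=0
First extinction: pred at step 1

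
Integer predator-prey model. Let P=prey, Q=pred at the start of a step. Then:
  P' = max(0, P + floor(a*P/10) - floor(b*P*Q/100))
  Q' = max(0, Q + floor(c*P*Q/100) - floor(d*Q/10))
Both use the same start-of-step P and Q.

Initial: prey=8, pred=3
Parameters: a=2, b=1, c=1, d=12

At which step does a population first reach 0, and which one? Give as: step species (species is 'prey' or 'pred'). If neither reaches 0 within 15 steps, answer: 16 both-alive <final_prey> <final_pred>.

Step 1: prey: 8+1-0=9; pred: 3+0-3=0
First extinction: pred at step 1

Answer: 1 pred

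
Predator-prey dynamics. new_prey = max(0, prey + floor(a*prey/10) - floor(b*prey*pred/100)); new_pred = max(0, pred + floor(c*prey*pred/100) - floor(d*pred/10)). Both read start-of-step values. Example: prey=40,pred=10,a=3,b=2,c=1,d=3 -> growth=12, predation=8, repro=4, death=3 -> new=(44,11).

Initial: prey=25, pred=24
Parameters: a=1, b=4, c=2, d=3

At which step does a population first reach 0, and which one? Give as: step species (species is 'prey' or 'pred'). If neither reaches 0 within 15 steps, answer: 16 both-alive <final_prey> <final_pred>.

Step 1: prey: 25+2-24=3; pred: 24+12-7=29
Step 2: prey: 3+0-3=0; pred: 29+1-8=22
First extinction: prey at step 2

Answer: 2 prey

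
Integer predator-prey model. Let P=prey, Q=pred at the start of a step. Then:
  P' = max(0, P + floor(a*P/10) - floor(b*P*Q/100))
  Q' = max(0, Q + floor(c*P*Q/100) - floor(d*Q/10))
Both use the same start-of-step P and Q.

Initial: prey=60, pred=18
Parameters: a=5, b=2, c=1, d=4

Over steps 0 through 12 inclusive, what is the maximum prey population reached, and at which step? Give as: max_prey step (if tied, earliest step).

Answer: 75 2

Derivation:
Step 1: prey: 60+30-21=69; pred: 18+10-7=21
Step 2: prey: 69+34-28=75; pred: 21+14-8=27
Step 3: prey: 75+37-40=72; pred: 27+20-10=37
Step 4: prey: 72+36-53=55; pred: 37+26-14=49
Step 5: prey: 55+27-53=29; pred: 49+26-19=56
Step 6: prey: 29+14-32=11; pred: 56+16-22=50
Step 7: prey: 11+5-11=5; pred: 50+5-20=35
Step 8: prey: 5+2-3=4; pred: 35+1-14=22
Step 9: prey: 4+2-1=5; pred: 22+0-8=14
Step 10: prey: 5+2-1=6; pred: 14+0-5=9
Step 11: prey: 6+3-1=8; pred: 9+0-3=6
Step 12: prey: 8+4-0=12; pred: 6+0-2=4
Max prey = 75 at step 2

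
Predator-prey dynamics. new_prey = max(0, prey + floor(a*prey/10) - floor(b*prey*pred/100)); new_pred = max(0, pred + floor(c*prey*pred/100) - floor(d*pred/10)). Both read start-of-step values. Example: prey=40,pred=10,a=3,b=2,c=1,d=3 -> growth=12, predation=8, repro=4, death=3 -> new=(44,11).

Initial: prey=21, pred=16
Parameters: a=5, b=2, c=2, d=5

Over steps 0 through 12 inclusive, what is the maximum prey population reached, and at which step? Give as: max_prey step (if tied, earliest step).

Answer: 50 5

Derivation:
Step 1: prey: 21+10-6=25; pred: 16+6-8=14
Step 2: prey: 25+12-7=30; pred: 14+7-7=14
Step 3: prey: 30+15-8=37; pred: 14+8-7=15
Step 4: prey: 37+18-11=44; pred: 15+11-7=19
Step 5: prey: 44+22-16=50; pred: 19+16-9=26
Step 6: prey: 50+25-26=49; pred: 26+26-13=39
Step 7: prey: 49+24-38=35; pred: 39+38-19=58
Step 8: prey: 35+17-40=12; pred: 58+40-29=69
Step 9: prey: 12+6-16=2; pred: 69+16-34=51
Step 10: prey: 2+1-2=1; pred: 51+2-25=28
Step 11: prey: 1+0-0=1; pred: 28+0-14=14
Step 12: prey: 1+0-0=1; pred: 14+0-7=7
Max prey = 50 at step 5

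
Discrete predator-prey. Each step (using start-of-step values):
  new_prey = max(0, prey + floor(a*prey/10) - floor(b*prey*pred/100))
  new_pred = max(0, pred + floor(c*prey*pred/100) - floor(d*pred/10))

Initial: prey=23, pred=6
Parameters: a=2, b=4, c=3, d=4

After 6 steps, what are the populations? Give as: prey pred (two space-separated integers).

Answer: 7 8

Derivation:
Step 1: prey: 23+4-5=22; pred: 6+4-2=8
Step 2: prey: 22+4-7=19; pred: 8+5-3=10
Step 3: prey: 19+3-7=15; pred: 10+5-4=11
Step 4: prey: 15+3-6=12; pred: 11+4-4=11
Step 5: prey: 12+2-5=9; pred: 11+3-4=10
Step 6: prey: 9+1-3=7; pred: 10+2-4=8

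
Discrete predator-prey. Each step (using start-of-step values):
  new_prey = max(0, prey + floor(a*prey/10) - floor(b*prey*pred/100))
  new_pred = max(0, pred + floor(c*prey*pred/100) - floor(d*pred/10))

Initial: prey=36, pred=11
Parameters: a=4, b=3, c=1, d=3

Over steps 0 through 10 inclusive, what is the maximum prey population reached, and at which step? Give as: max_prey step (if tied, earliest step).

Step 1: prey: 36+14-11=39; pred: 11+3-3=11
Step 2: prey: 39+15-12=42; pred: 11+4-3=12
Step 3: prey: 42+16-15=43; pred: 12+5-3=14
Step 4: prey: 43+17-18=42; pred: 14+6-4=16
Step 5: prey: 42+16-20=38; pred: 16+6-4=18
Step 6: prey: 38+15-20=33; pred: 18+6-5=19
Step 7: prey: 33+13-18=28; pred: 19+6-5=20
Step 8: prey: 28+11-16=23; pred: 20+5-6=19
Step 9: prey: 23+9-13=19; pred: 19+4-5=18
Step 10: prey: 19+7-10=16; pred: 18+3-5=16
Max prey = 43 at step 3

Answer: 43 3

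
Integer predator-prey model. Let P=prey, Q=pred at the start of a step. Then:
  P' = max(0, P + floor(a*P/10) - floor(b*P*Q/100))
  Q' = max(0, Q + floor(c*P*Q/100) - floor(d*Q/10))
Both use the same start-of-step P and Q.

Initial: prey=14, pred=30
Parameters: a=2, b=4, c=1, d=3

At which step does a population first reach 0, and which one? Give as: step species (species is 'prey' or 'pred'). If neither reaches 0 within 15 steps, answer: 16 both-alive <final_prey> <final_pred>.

Step 1: prey: 14+2-16=0; pred: 30+4-9=25
First extinction: prey at step 1

Answer: 1 prey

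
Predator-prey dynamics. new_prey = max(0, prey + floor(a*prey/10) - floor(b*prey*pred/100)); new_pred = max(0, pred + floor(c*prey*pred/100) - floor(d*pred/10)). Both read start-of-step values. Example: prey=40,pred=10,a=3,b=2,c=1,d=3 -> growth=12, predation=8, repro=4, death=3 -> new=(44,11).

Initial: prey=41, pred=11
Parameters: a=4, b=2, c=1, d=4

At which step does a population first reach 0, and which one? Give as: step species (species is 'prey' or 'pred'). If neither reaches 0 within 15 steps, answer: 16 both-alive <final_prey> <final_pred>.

Step 1: prey: 41+16-9=48; pred: 11+4-4=11
Step 2: prey: 48+19-10=57; pred: 11+5-4=12
Step 3: prey: 57+22-13=66; pred: 12+6-4=14
Step 4: prey: 66+26-18=74; pred: 14+9-5=18
Step 5: prey: 74+29-26=77; pred: 18+13-7=24
Step 6: prey: 77+30-36=71; pred: 24+18-9=33
Step 7: prey: 71+28-46=53; pred: 33+23-13=43
Step 8: prey: 53+21-45=29; pred: 43+22-17=48
Step 9: prey: 29+11-27=13; pred: 48+13-19=42
Step 10: prey: 13+5-10=8; pred: 42+5-16=31
Step 11: prey: 8+3-4=7; pred: 31+2-12=21
Step 12: prey: 7+2-2=7; pred: 21+1-8=14
Step 13: prey: 7+2-1=8; pred: 14+0-5=9
Step 14: prey: 8+3-1=10; pred: 9+0-3=6
Step 15: prey: 10+4-1=13; pred: 6+0-2=4
No extinction within 15 steps

Answer: 16 both-alive 13 4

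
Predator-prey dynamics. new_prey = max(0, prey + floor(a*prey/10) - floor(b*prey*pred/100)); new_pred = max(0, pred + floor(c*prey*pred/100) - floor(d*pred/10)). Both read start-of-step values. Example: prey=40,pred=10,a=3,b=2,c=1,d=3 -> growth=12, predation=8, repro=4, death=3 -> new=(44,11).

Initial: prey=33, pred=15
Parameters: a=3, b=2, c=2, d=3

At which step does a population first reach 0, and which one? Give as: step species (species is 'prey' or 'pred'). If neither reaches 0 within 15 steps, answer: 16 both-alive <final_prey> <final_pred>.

Answer: 16 both-alive 2 3

Derivation:
Step 1: prey: 33+9-9=33; pred: 15+9-4=20
Step 2: prey: 33+9-13=29; pred: 20+13-6=27
Step 3: prey: 29+8-15=22; pred: 27+15-8=34
Step 4: prey: 22+6-14=14; pred: 34+14-10=38
Step 5: prey: 14+4-10=8; pred: 38+10-11=37
Step 6: prey: 8+2-5=5; pred: 37+5-11=31
Step 7: prey: 5+1-3=3; pred: 31+3-9=25
Step 8: prey: 3+0-1=2; pred: 25+1-7=19
Step 9: prey: 2+0-0=2; pred: 19+0-5=14
Step 10: prey: 2+0-0=2; pred: 14+0-4=10
Step 11: prey: 2+0-0=2; pred: 10+0-3=7
Step 12: prey: 2+0-0=2; pred: 7+0-2=5
Step 13: prey: 2+0-0=2; pred: 5+0-1=4
Step 14: prey: 2+0-0=2; pred: 4+0-1=3
Step 15: prey: 2+0-0=2; pred: 3+0-0=3
No extinction within 15 steps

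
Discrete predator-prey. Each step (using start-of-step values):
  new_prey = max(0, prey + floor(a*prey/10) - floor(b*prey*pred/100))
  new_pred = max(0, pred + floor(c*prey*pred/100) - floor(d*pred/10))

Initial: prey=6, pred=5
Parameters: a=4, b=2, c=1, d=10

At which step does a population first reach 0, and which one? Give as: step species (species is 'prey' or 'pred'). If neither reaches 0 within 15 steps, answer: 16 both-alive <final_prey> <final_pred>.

Step 1: prey: 6+2-0=8; pred: 5+0-5=0
First extinction: pred at step 1

Answer: 1 pred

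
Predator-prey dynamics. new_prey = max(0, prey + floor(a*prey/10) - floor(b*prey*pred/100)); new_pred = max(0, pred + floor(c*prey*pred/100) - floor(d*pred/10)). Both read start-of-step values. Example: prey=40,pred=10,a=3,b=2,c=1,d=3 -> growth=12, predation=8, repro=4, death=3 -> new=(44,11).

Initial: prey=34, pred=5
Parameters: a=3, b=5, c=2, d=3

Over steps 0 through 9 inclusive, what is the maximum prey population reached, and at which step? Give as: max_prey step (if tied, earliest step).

Answer: 36 1

Derivation:
Step 1: prey: 34+10-8=36; pred: 5+3-1=7
Step 2: prey: 36+10-12=34; pred: 7+5-2=10
Step 3: prey: 34+10-17=27; pred: 10+6-3=13
Step 4: prey: 27+8-17=18; pred: 13+7-3=17
Step 5: prey: 18+5-15=8; pred: 17+6-5=18
Step 6: prey: 8+2-7=3; pred: 18+2-5=15
Step 7: prey: 3+0-2=1; pred: 15+0-4=11
Step 8: prey: 1+0-0=1; pred: 11+0-3=8
Step 9: prey: 1+0-0=1; pred: 8+0-2=6
Max prey = 36 at step 1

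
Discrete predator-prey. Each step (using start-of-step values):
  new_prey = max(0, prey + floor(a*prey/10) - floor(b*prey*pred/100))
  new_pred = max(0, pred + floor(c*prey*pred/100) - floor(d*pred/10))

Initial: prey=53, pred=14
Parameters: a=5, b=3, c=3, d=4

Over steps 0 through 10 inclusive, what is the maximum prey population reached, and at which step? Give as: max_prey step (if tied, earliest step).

Answer: 57 1

Derivation:
Step 1: prey: 53+26-22=57; pred: 14+22-5=31
Step 2: prey: 57+28-53=32; pred: 31+53-12=72
Step 3: prey: 32+16-69=0; pred: 72+69-28=113
Step 4: prey: 0+0-0=0; pred: 113+0-45=68
Step 5: prey: 0+0-0=0; pred: 68+0-27=41
Step 6: prey: 0+0-0=0; pred: 41+0-16=25
Step 7: prey: 0+0-0=0; pred: 25+0-10=15
Step 8: prey: 0+0-0=0; pred: 15+0-6=9
Step 9: prey: 0+0-0=0; pred: 9+0-3=6
Step 10: prey: 0+0-0=0; pred: 6+0-2=4
Max prey = 57 at step 1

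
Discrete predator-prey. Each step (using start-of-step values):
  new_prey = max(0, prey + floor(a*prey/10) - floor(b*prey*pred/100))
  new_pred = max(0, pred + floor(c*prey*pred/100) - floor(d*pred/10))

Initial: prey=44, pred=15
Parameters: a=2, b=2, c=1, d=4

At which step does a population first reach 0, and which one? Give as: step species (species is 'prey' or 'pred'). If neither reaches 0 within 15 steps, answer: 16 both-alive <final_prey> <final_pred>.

Step 1: prey: 44+8-13=39; pred: 15+6-6=15
Step 2: prey: 39+7-11=35; pred: 15+5-6=14
Step 3: prey: 35+7-9=33; pred: 14+4-5=13
Step 4: prey: 33+6-8=31; pred: 13+4-5=12
Step 5: prey: 31+6-7=30; pred: 12+3-4=11
Step 6: prey: 30+6-6=30; pred: 11+3-4=10
Step 7: prey: 30+6-6=30; pred: 10+3-4=9
Step 8: prey: 30+6-5=31; pred: 9+2-3=8
Step 9: prey: 31+6-4=33; pred: 8+2-3=7
Step 10: prey: 33+6-4=35; pred: 7+2-2=7
Step 11: prey: 35+7-4=38; pred: 7+2-2=7
Step 12: prey: 38+7-5=40; pred: 7+2-2=7
Step 13: prey: 40+8-5=43; pred: 7+2-2=7
Step 14: prey: 43+8-6=45; pred: 7+3-2=8
Step 15: prey: 45+9-7=47; pred: 8+3-3=8
No extinction within 15 steps

Answer: 16 both-alive 47 8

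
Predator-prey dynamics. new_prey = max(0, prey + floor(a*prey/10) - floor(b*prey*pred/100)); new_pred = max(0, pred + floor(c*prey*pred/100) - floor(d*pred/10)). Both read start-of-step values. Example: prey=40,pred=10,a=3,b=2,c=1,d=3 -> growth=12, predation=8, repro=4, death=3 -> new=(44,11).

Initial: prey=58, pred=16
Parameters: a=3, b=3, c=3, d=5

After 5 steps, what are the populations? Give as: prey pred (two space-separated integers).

Answer: 0 15

Derivation:
Step 1: prey: 58+17-27=48; pred: 16+27-8=35
Step 2: prey: 48+14-50=12; pred: 35+50-17=68
Step 3: prey: 12+3-24=0; pred: 68+24-34=58
Step 4: prey: 0+0-0=0; pred: 58+0-29=29
Step 5: prey: 0+0-0=0; pred: 29+0-14=15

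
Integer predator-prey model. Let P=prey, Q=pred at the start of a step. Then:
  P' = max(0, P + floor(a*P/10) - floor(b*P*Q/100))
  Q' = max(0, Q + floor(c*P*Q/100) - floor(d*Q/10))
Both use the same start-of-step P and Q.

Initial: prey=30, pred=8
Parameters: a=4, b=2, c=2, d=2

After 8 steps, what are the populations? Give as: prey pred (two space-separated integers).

Step 1: prey: 30+12-4=38; pred: 8+4-1=11
Step 2: prey: 38+15-8=45; pred: 11+8-2=17
Step 3: prey: 45+18-15=48; pred: 17+15-3=29
Step 4: prey: 48+19-27=40; pred: 29+27-5=51
Step 5: prey: 40+16-40=16; pred: 51+40-10=81
Step 6: prey: 16+6-25=0; pred: 81+25-16=90
Step 7: prey: 0+0-0=0; pred: 90+0-18=72
Step 8: prey: 0+0-0=0; pred: 72+0-14=58

Answer: 0 58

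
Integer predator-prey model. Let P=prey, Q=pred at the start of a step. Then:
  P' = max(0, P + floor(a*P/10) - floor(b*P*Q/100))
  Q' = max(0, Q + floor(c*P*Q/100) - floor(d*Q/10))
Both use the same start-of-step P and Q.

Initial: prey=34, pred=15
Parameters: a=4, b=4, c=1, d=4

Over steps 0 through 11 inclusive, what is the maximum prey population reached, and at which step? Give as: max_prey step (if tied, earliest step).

Step 1: prey: 34+13-20=27; pred: 15+5-6=14
Step 2: prey: 27+10-15=22; pred: 14+3-5=12
Step 3: prey: 22+8-10=20; pred: 12+2-4=10
Step 4: prey: 20+8-8=20; pred: 10+2-4=8
Step 5: prey: 20+8-6=22; pred: 8+1-3=6
Step 6: prey: 22+8-5=25; pred: 6+1-2=5
Step 7: prey: 25+10-5=30; pred: 5+1-2=4
Step 8: prey: 30+12-4=38; pred: 4+1-1=4
Step 9: prey: 38+15-6=47; pred: 4+1-1=4
Step 10: prey: 47+18-7=58; pred: 4+1-1=4
Step 11: prey: 58+23-9=72; pred: 4+2-1=5
Max prey = 72 at step 11

Answer: 72 11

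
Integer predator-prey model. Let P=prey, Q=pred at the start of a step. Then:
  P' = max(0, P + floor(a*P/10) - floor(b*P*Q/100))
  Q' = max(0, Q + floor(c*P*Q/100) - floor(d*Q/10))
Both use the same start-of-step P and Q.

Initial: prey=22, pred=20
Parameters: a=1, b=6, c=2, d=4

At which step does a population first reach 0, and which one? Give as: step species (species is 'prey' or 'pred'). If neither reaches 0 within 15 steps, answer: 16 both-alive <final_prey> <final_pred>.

Step 1: prey: 22+2-26=0; pred: 20+8-8=20
First extinction: prey at step 1

Answer: 1 prey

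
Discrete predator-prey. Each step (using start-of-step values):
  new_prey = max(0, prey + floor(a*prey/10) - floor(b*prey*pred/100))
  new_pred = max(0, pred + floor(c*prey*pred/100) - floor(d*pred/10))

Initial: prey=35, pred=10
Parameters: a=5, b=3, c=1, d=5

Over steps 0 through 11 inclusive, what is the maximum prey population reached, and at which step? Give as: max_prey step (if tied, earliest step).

Step 1: prey: 35+17-10=42; pred: 10+3-5=8
Step 2: prey: 42+21-10=53; pred: 8+3-4=7
Step 3: prey: 53+26-11=68; pred: 7+3-3=7
Step 4: prey: 68+34-14=88; pred: 7+4-3=8
Step 5: prey: 88+44-21=111; pred: 8+7-4=11
Step 6: prey: 111+55-36=130; pred: 11+12-5=18
Step 7: prey: 130+65-70=125; pred: 18+23-9=32
Step 8: prey: 125+62-120=67; pred: 32+40-16=56
Step 9: prey: 67+33-112=0; pred: 56+37-28=65
Step 10: prey: 0+0-0=0; pred: 65+0-32=33
Step 11: prey: 0+0-0=0; pred: 33+0-16=17
Max prey = 130 at step 6

Answer: 130 6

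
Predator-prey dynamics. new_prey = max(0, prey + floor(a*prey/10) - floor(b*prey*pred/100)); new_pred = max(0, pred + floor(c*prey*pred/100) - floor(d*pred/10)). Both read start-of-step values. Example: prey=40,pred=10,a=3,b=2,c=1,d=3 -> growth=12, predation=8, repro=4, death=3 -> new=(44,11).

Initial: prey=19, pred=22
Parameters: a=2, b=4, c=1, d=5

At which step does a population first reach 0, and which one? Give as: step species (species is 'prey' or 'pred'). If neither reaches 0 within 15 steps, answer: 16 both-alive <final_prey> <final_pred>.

Answer: 16 both-alive 3 1

Derivation:
Step 1: prey: 19+3-16=6; pred: 22+4-11=15
Step 2: prey: 6+1-3=4; pred: 15+0-7=8
Step 3: prey: 4+0-1=3; pred: 8+0-4=4
Step 4: prey: 3+0-0=3; pred: 4+0-2=2
Step 5: prey: 3+0-0=3; pred: 2+0-1=1
Step 6: prey: 3+0-0=3; pred: 1+0-0=1
Steps 7-15: state stable at prey=3, pred=1 (no change)
No extinction within 15 steps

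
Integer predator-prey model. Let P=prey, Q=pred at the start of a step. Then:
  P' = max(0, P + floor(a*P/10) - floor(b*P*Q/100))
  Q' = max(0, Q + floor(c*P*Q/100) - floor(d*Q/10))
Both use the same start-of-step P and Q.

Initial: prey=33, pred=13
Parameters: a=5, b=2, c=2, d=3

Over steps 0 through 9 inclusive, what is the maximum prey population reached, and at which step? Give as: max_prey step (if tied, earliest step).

Step 1: prey: 33+16-8=41; pred: 13+8-3=18
Step 2: prey: 41+20-14=47; pred: 18+14-5=27
Step 3: prey: 47+23-25=45; pred: 27+25-8=44
Step 4: prey: 45+22-39=28; pred: 44+39-13=70
Step 5: prey: 28+14-39=3; pred: 70+39-21=88
Step 6: prey: 3+1-5=0; pred: 88+5-26=67
Step 7: prey: 0+0-0=0; pred: 67+0-20=47
Step 8: prey: 0+0-0=0; pred: 47+0-14=33
Step 9: prey: 0+0-0=0; pred: 33+0-9=24
Max prey = 47 at step 2

Answer: 47 2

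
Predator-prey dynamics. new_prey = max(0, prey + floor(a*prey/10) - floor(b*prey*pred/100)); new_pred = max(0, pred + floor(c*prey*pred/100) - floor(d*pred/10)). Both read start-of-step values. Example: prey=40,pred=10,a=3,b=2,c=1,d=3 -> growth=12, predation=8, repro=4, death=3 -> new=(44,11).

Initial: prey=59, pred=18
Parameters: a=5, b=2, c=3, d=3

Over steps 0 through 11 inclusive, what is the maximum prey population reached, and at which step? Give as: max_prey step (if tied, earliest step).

Answer: 67 1

Derivation:
Step 1: prey: 59+29-21=67; pred: 18+31-5=44
Step 2: prey: 67+33-58=42; pred: 44+88-13=119
Step 3: prey: 42+21-99=0; pred: 119+149-35=233
Step 4: prey: 0+0-0=0; pred: 233+0-69=164
Step 5: prey: 0+0-0=0; pred: 164+0-49=115
Step 6: prey: 0+0-0=0; pred: 115+0-34=81
Step 7: prey: 0+0-0=0; pred: 81+0-24=57
Step 8: prey: 0+0-0=0; pred: 57+0-17=40
Step 9: prey: 0+0-0=0; pred: 40+0-12=28
Step 10: prey: 0+0-0=0; pred: 28+0-8=20
Step 11: prey: 0+0-0=0; pred: 20+0-6=14
Max prey = 67 at step 1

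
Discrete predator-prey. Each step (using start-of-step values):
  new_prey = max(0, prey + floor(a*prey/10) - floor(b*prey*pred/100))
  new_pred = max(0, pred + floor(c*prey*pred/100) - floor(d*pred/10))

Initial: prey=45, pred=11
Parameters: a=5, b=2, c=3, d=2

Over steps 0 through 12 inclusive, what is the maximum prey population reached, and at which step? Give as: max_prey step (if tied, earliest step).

Step 1: prey: 45+22-9=58; pred: 11+14-2=23
Step 2: prey: 58+29-26=61; pred: 23+40-4=59
Step 3: prey: 61+30-71=20; pred: 59+107-11=155
Step 4: prey: 20+10-62=0; pred: 155+93-31=217
Step 5: prey: 0+0-0=0; pred: 217+0-43=174
Step 6: prey: 0+0-0=0; pred: 174+0-34=140
Step 7: prey: 0+0-0=0; pred: 140+0-28=112
Step 8: prey: 0+0-0=0; pred: 112+0-22=90
Step 9: prey: 0+0-0=0; pred: 90+0-18=72
Step 10: prey: 0+0-0=0; pred: 72+0-14=58
Step 11: prey: 0+0-0=0; pred: 58+0-11=47
Step 12: prey: 0+0-0=0; pred: 47+0-9=38
Max prey = 61 at step 2

Answer: 61 2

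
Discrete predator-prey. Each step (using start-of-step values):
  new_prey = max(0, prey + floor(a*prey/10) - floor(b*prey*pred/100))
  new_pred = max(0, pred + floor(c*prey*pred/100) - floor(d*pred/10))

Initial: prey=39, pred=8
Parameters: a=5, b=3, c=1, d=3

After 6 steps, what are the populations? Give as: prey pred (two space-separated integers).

Step 1: prey: 39+19-9=49; pred: 8+3-2=9
Step 2: prey: 49+24-13=60; pred: 9+4-2=11
Step 3: prey: 60+30-19=71; pred: 11+6-3=14
Step 4: prey: 71+35-29=77; pred: 14+9-4=19
Step 5: prey: 77+38-43=72; pred: 19+14-5=28
Step 6: prey: 72+36-60=48; pred: 28+20-8=40

Answer: 48 40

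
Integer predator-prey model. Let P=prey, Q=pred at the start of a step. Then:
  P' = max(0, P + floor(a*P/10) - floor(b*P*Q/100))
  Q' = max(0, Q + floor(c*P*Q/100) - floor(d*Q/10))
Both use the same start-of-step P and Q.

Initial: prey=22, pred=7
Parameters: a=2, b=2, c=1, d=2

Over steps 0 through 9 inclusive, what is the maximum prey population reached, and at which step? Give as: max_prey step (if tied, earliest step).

Step 1: prey: 22+4-3=23; pred: 7+1-1=7
Step 2: prey: 23+4-3=24; pred: 7+1-1=7
Step 3: prey: 24+4-3=25; pred: 7+1-1=7
Step 4: prey: 25+5-3=27; pred: 7+1-1=7
Step 5: prey: 27+5-3=29; pred: 7+1-1=7
Step 6: prey: 29+5-4=30; pred: 7+2-1=8
Step 7: prey: 30+6-4=32; pred: 8+2-1=9
Step 8: prey: 32+6-5=33; pred: 9+2-1=10
Step 9: prey: 33+6-6=33; pred: 10+3-2=11
Max prey = 33 at step 8

Answer: 33 8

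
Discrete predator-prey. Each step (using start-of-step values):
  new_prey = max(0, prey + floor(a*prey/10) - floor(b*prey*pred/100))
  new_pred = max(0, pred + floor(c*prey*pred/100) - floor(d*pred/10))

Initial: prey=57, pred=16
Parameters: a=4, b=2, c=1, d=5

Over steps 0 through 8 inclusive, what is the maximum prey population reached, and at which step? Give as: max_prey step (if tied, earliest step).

Step 1: prey: 57+22-18=61; pred: 16+9-8=17
Step 2: prey: 61+24-20=65; pred: 17+10-8=19
Step 3: prey: 65+26-24=67; pred: 19+12-9=22
Step 4: prey: 67+26-29=64; pred: 22+14-11=25
Step 5: prey: 64+25-32=57; pred: 25+16-12=29
Step 6: prey: 57+22-33=46; pred: 29+16-14=31
Step 7: prey: 46+18-28=36; pred: 31+14-15=30
Step 8: prey: 36+14-21=29; pred: 30+10-15=25
Max prey = 67 at step 3

Answer: 67 3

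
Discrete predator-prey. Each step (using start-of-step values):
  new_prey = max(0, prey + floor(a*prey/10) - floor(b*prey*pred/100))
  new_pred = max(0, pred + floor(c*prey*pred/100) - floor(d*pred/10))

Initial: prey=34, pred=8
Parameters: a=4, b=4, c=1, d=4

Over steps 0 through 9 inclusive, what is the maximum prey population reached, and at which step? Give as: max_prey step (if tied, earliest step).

Step 1: prey: 34+13-10=37; pred: 8+2-3=7
Step 2: prey: 37+14-10=41; pred: 7+2-2=7
Step 3: prey: 41+16-11=46; pred: 7+2-2=7
Step 4: prey: 46+18-12=52; pred: 7+3-2=8
Step 5: prey: 52+20-16=56; pred: 8+4-3=9
Step 6: prey: 56+22-20=58; pred: 9+5-3=11
Step 7: prey: 58+23-25=56; pred: 11+6-4=13
Step 8: prey: 56+22-29=49; pred: 13+7-5=15
Step 9: prey: 49+19-29=39; pred: 15+7-6=16
Max prey = 58 at step 6

Answer: 58 6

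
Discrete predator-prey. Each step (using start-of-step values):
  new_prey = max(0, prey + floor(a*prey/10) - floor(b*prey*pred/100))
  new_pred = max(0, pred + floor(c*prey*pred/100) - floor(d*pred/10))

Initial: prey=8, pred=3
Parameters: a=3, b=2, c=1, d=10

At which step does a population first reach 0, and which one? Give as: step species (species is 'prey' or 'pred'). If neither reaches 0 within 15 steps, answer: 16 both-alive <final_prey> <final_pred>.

Step 1: prey: 8+2-0=10; pred: 3+0-3=0
First extinction: pred at step 1

Answer: 1 pred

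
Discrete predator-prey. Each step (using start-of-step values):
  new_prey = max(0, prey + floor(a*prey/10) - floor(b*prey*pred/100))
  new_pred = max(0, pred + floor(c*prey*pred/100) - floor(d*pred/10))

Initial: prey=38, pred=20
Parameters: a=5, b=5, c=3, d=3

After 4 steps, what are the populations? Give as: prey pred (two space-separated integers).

Step 1: prey: 38+19-38=19; pred: 20+22-6=36
Step 2: prey: 19+9-34=0; pred: 36+20-10=46
Step 3: prey: 0+0-0=0; pred: 46+0-13=33
Step 4: prey: 0+0-0=0; pred: 33+0-9=24

Answer: 0 24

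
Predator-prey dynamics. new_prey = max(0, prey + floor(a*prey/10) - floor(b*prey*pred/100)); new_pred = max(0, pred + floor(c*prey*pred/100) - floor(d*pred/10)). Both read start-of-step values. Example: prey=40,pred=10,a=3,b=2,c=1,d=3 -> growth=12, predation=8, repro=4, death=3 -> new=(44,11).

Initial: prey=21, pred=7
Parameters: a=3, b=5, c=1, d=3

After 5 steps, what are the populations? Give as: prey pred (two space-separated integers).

Step 1: prey: 21+6-7=20; pred: 7+1-2=6
Step 2: prey: 20+6-6=20; pred: 6+1-1=6
Step 3: prey: 20+6-6=20; pred: 6+1-1=6
Step 4: prey: 20+6-6=20; pred: 6+1-1=6
Step 5: prey: 20+6-6=20; pred: 6+1-1=6

Answer: 20 6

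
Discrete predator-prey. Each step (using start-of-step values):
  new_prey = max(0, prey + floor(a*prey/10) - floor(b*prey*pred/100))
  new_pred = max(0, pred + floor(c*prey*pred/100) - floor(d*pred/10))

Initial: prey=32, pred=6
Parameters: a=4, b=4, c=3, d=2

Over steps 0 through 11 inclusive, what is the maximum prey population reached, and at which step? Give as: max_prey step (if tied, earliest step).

Answer: 37 1

Derivation:
Step 1: prey: 32+12-7=37; pred: 6+5-1=10
Step 2: prey: 37+14-14=37; pred: 10+11-2=19
Step 3: prey: 37+14-28=23; pred: 19+21-3=37
Step 4: prey: 23+9-34=0; pred: 37+25-7=55
Step 5: prey: 0+0-0=0; pred: 55+0-11=44
Step 6: prey: 0+0-0=0; pred: 44+0-8=36
Step 7: prey: 0+0-0=0; pred: 36+0-7=29
Step 8: prey: 0+0-0=0; pred: 29+0-5=24
Step 9: prey: 0+0-0=0; pred: 24+0-4=20
Step 10: prey: 0+0-0=0; pred: 20+0-4=16
Step 11: prey: 0+0-0=0; pred: 16+0-3=13
Max prey = 37 at step 1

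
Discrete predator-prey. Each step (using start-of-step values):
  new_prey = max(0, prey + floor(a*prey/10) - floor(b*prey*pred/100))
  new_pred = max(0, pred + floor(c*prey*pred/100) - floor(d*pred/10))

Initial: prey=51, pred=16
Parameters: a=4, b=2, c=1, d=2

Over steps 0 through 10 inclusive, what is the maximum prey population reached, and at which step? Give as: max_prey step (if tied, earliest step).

Answer: 55 1

Derivation:
Step 1: prey: 51+20-16=55; pred: 16+8-3=21
Step 2: prey: 55+22-23=54; pred: 21+11-4=28
Step 3: prey: 54+21-30=45; pred: 28+15-5=38
Step 4: prey: 45+18-34=29; pred: 38+17-7=48
Step 5: prey: 29+11-27=13; pred: 48+13-9=52
Step 6: prey: 13+5-13=5; pred: 52+6-10=48
Step 7: prey: 5+2-4=3; pred: 48+2-9=41
Step 8: prey: 3+1-2=2; pred: 41+1-8=34
Step 9: prey: 2+0-1=1; pred: 34+0-6=28
Step 10: prey: 1+0-0=1; pred: 28+0-5=23
Max prey = 55 at step 1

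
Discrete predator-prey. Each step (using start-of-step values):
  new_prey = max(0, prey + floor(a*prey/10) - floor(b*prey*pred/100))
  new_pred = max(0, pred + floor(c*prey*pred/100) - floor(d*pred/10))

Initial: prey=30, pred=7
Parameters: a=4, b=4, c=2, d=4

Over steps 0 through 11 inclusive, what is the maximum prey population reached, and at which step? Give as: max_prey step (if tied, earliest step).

Answer: 35 2

Derivation:
Step 1: prey: 30+12-8=34; pred: 7+4-2=9
Step 2: prey: 34+13-12=35; pred: 9+6-3=12
Step 3: prey: 35+14-16=33; pred: 12+8-4=16
Step 4: prey: 33+13-21=25; pred: 16+10-6=20
Step 5: prey: 25+10-20=15; pred: 20+10-8=22
Step 6: prey: 15+6-13=8; pred: 22+6-8=20
Step 7: prey: 8+3-6=5; pred: 20+3-8=15
Step 8: prey: 5+2-3=4; pred: 15+1-6=10
Step 9: prey: 4+1-1=4; pred: 10+0-4=6
Step 10: prey: 4+1-0=5; pred: 6+0-2=4
Step 11: prey: 5+2-0=7; pred: 4+0-1=3
Max prey = 35 at step 2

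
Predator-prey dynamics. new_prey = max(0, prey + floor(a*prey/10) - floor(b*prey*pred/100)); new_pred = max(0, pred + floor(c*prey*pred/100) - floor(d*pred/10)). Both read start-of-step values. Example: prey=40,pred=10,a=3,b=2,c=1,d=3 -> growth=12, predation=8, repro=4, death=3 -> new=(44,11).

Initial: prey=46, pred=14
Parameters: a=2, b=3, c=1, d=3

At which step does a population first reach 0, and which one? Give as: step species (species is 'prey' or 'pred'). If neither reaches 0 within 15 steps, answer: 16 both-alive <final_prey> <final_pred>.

Step 1: prey: 46+9-19=36; pred: 14+6-4=16
Step 2: prey: 36+7-17=26; pred: 16+5-4=17
Step 3: prey: 26+5-13=18; pred: 17+4-5=16
Step 4: prey: 18+3-8=13; pred: 16+2-4=14
Step 5: prey: 13+2-5=10; pred: 14+1-4=11
Step 6: prey: 10+2-3=9; pred: 11+1-3=9
Step 7: prey: 9+1-2=8; pred: 9+0-2=7
Step 8: prey: 8+1-1=8; pred: 7+0-2=5
Step 9: prey: 8+1-1=8; pred: 5+0-1=4
Step 10: prey: 8+1-0=9; pred: 4+0-1=3
Step 11: prey: 9+1-0=10; pred: 3+0-0=3
Step 12: prey: 10+2-0=12; pred: 3+0-0=3
Step 13: prey: 12+2-1=13; pred: 3+0-0=3
Step 14: prey: 13+2-1=14; pred: 3+0-0=3
Step 15: prey: 14+2-1=15; pred: 3+0-0=3
No extinction within 15 steps

Answer: 16 both-alive 15 3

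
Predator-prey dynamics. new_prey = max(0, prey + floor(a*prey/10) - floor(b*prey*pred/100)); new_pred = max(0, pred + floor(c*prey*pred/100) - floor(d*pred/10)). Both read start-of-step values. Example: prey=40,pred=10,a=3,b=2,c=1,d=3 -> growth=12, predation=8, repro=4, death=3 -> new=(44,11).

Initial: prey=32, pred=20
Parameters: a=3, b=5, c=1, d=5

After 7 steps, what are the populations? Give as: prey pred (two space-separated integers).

Step 1: prey: 32+9-32=9; pred: 20+6-10=16
Step 2: prey: 9+2-7=4; pred: 16+1-8=9
Step 3: prey: 4+1-1=4; pred: 9+0-4=5
Step 4: prey: 4+1-1=4; pred: 5+0-2=3
Step 5: prey: 4+1-0=5; pred: 3+0-1=2
Step 6: prey: 5+1-0=6; pred: 2+0-1=1
Step 7: prey: 6+1-0=7; pred: 1+0-0=1

Answer: 7 1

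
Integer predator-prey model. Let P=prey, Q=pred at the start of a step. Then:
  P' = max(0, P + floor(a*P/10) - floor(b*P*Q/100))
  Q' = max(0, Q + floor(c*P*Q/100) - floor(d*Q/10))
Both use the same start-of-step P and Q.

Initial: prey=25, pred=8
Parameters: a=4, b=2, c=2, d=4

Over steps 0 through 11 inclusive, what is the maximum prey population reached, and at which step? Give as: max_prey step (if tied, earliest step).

Answer: 50 4

Derivation:
Step 1: prey: 25+10-4=31; pred: 8+4-3=9
Step 2: prey: 31+12-5=38; pred: 9+5-3=11
Step 3: prey: 38+15-8=45; pred: 11+8-4=15
Step 4: prey: 45+18-13=50; pred: 15+13-6=22
Step 5: prey: 50+20-22=48; pred: 22+22-8=36
Step 6: prey: 48+19-34=33; pred: 36+34-14=56
Step 7: prey: 33+13-36=10; pred: 56+36-22=70
Step 8: prey: 10+4-14=0; pred: 70+14-28=56
Step 9: prey: 0+0-0=0; pred: 56+0-22=34
Step 10: prey: 0+0-0=0; pred: 34+0-13=21
Step 11: prey: 0+0-0=0; pred: 21+0-8=13
Max prey = 50 at step 4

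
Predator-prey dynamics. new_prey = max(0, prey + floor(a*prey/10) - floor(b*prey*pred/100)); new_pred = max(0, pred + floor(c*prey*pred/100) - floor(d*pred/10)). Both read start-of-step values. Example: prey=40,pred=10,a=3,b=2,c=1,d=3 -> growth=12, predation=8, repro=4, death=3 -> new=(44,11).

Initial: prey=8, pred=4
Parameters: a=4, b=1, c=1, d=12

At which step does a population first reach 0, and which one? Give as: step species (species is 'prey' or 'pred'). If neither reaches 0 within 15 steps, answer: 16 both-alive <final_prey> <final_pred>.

Step 1: prey: 8+3-0=11; pred: 4+0-4=0
First extinction: pred at step 1

Answer: 1 pred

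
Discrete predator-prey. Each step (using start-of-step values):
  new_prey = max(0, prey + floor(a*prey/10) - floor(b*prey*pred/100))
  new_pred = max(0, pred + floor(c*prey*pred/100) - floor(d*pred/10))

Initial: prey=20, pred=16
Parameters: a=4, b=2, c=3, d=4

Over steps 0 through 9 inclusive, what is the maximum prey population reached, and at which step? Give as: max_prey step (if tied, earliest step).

Answer: 22 1

Derivation:
Step 1: prey: 20+8-6=22; pred: 16+9-6=19
Step 2: prey: 22+8-8=22; pred: 19+12-7=24
Step 3: prey: 22+8-10=20; pred: 24+15-9=30
Step 4: prey: 20+8-12=16; pred: 30+18-12=36
Step 5: prey: 16+6-11=11; pred: 36+17-14=39
Step 6: prey: 11+4-8=7; pred: 39+12-15=36
Step 7: prey: 7+2-5=4; pred: 36+7-14=29
Step 8: prey: 4+1-2=3; pred: 29+3-11=21
Step 9: prey: 3+1-1=3; pred: 21+1-8=14
Max prey = 22 at step 1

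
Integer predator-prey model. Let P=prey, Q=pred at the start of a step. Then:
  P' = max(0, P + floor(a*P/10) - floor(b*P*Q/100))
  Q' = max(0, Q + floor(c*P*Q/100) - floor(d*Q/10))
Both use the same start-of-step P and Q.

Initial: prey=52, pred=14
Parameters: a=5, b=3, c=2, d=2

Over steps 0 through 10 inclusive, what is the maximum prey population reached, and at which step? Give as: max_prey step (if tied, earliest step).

Step 1: prey: 52+26-21=57; pred: 14+14-2=26
Step 2: prey: 57+28-44=41; pred: 26+29-5=50
Step 3: prey: 41+20-61=0; pred: 50+41-10=81
Step 4: prey: 0+0-0=0; pred: 81+0-16=65
Step 5: prey: 0+0-0=0; pred: 65+0-13=52
Step 6: prey: 0+0-0=0; pred: 52+0-10=42
Step 7: prey: 0+0-0=0; pred: 42+0-8=34
Step 8: prey: 0+0-0=0; pred: 34+0-6=28
Step 9: prey: 0+0-0=0; pred: 28+0-5=23
Step 10: prey: 0+0-0=0; pred: 23+0-4=19
Max prey = 57 at step 1

Answer: 57 1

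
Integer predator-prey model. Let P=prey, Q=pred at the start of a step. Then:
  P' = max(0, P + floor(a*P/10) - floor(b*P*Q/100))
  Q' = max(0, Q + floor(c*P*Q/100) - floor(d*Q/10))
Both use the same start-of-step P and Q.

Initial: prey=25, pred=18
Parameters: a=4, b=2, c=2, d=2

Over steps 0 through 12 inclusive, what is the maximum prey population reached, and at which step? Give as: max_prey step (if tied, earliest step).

Answer: 26 1

Derivation:
Step 1: prey: 25+10-9=26; pred: 18+9-3=24
Step 2: prey: 26+10-12=24; pred: 24+12-4=32
Step 3: prey: 24+9-15=18; pred: 32+15-6=41
Step 4: prey: 18+7-14=11; pred: 41+14-8=47
Step 5: prey: 11+4-10=5; pred: 47+10-9=48
Step 6: prey: 5+2-4=3; pred: 48+4-9=43
Step 7: prey: 3+1-2=2; pred: 43+2-8=37
Step 8: prey: 2+0-1=1; pred: 37+1-7=31
Step 9: prey: 1+0-0=1; pred: 31+0-6=25
Step 10: prey: 1+0-0=1; pred: 25+0-5=20
Step 11: prey: 1+0-0=1; pred: 20+0-4=16
Step 12: prey: 1+0-0=1; pred: 16+0-3=13
Max prey = 26 at step 1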